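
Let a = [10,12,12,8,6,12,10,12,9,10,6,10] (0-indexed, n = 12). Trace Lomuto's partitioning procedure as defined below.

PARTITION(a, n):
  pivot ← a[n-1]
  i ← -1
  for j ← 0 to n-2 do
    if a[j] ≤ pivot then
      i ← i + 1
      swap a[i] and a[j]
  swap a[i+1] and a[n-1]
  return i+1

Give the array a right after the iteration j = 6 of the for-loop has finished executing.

pivot = a[11] = 10; i = -1
j=0: a[0]=10 ≤ 10 → i=0, swap a[0],a[0] (no change) → [10,12,12,8,6,12,10,12,9,10,6,10]
j=1: a[1]=12 > 10 → no swap
j=2: a[2]=12 > 10 → no swap
j=3: a[3]=8 ≤ 10 → i=1, swap a[1],a[3] → [10,8,12,12,6,12,10,12,9,10,6,10]
j=4: a[4]=6 ≤ 10 → i=2, swap a[2],a[4] → [10,8,6,12,12,12,10,12,9,10,6,10]
j=5: a[5]=12 > 10 → no swap
j=6: a[6]=10 ≤ 10 → i=3, swap a[3],a[6] → [10,8,6,10,12,12,12,12,9,10,6,10]
(after j=6) a = [10,8,6,10,12,12,12,12,9,10,6,10]

[10,8,6,10,12,12,12,12,9,10,6,10]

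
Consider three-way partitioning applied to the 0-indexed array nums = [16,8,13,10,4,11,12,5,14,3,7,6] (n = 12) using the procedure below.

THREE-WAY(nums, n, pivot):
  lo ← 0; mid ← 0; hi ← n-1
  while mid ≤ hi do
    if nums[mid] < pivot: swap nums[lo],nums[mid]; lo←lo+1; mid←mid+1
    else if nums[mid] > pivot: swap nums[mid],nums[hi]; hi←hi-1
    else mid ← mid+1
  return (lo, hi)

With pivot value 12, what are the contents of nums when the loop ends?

pivot = 12; lo=0, mid=0, hi=11
nums[mid]=16>12: swap nums[0],nums[11]; hi=10 → [6,8,13,10,4,11,12,5,14,3,7,16]
nums[mid]=6<12: swap nums[0],nums[0]; lo=1,mid=1 → [6,8,13,10,4,11,12,5,14,3,7,16]
nums[mid]=8<12: swap nums[1],nums[1]; lo=2,mid=2 → [6,8,13,10,4,11,12,5,14,3,7,16]
nums[mid]=13>12: swap nums[2],nums[10]; hi=9 → [6,8,7,10,4,11,12,5,14,3,13,16]
nums[mid]=7<12: swap nums[2],nums[2]; lo=3,mid=3 → [6,8,7,10,4,11,12,5,14,3,13,16]
nums[mid]=10<12: swap nums[3],nums[3]; lo=4,mid=4 → [6,8,7,10,4,11,12,5,14,3,13,16]
nums[mid]=4<12: swap nums[4],nums[4]; lo=5,mid=5 → [6,8,7,10,4,11,12,5,14,3,13,16]
nums[mid]=11<12: swap nums[5],nums[5]; lo=6,mid=6 → [6,8,7,10,4,11,12,5,14,3,13,16]
nums[mid]=12=12: mid=7
nums[mid]=5<12: swap nums[6],nums[7]; lo=7,mid=8 → [6,8,7,10,4,11,5,12,14,3,13,16]
nums[mid]=14>12: swap nums[8],nums[9]; hi=8 → [6,8,7,10,4,11,5,12,3,14,13,16]
nums[mid]=3<12: swap nums[7],nums[8]; lo=8,mid=9 → [6,8,7,10,4,11,5,3,12,14,13,16]
end: lo=8, hi=8; nums = [6,8,7,10,4,11,5,3,12,14,13,16]

[6,8,7,10,4,11,5,3,12,14,13,16]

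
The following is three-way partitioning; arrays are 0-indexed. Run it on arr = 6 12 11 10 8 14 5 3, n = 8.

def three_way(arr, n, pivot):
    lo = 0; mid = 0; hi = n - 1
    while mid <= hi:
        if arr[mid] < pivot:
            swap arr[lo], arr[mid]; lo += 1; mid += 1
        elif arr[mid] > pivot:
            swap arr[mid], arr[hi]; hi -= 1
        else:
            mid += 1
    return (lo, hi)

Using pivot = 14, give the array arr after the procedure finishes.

6 12 11 10 8 5 3 14

lo=0 mid=0 hi=7
6<14: swap(0,0), lo=1 mid=1 ⇒ 6 12 11 10 8 14 5 3
12<14: swap(1,1), lo=2 mid=2 ⇒ 6 12 11 10 8 14 5 3
11<14: swap(2,2), lo=3 mid=3 ⇒ 6 12 11 10 8 14 5 3
10<14: swap(3,3), lo=4 mid=4 ⇒ 6 12 11 10 8 14 5 3
8<14: swap(4,4), lo=5 mid=5 ⇒ 6 12 11 10 8 14 5 3
14=14: mid=6
5<14: swap(5,6), lo=6 mid=7 ⇒ 6 12 11 10 8 5 14 3
3<14: swap(6,7), lo=7 mid=8 ⇒ 6 12 11 10 8 5 3 14
done. lo=7 hi=7; arr=6 12 11 10 8 5 3 14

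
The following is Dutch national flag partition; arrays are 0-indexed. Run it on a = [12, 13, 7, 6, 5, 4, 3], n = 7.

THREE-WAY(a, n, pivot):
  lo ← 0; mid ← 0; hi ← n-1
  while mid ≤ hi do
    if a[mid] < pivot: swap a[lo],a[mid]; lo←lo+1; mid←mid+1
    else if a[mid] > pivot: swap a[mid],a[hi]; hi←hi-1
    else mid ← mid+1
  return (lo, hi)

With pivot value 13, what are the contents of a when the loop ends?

[12, 7, 6, 5, 4, 3, 13]

pivot = 13; lo=0, mid=0, hi=6
a[mid]=12<13: swap a[0],a[0]; lo=1,mid=1 → [12, 13, 7, 6, 5, 4, 3]
a[mid]=13=13: mid=2
a[mid]=7<13: swap a[1],a[2]; lo=2,mid=3 → [12, 7, 13, 6, 5, 4, 3]
a[mid]=6<13: swap a[2],a[3]; lo=3,mid=4 → [12, 7, 6, 13, 5, 4, 3]
a[mid]=5<13: swap a[3],a[4]; lo=4,mid=5 → [12, 7, 6, 5, 13, 4, 3]
a[mid]=4<13: swap a[4],a[5]; lo=5,mid=6 → [12, 7, 6, 5, 4, 13, 3]
a[mid]=3<13: swap a[5],a[6]; lo=6,mid=7 → [12, 7, 6, 5, 4, 3, 13]
end: lo=6, hi=6; a = [12, 7, 6, 5, 4, 3, 13]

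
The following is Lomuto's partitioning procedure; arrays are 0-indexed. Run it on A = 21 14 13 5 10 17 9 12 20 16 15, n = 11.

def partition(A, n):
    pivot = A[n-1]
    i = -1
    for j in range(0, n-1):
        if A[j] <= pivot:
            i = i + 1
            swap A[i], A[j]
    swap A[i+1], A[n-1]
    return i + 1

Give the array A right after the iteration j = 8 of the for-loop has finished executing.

pivot = A[10] = 15; i = -1
j=0: A[0]=21 > 15 → no swap
j=1: A[1]=14 ≤ 15 → i=0, swap A[0],A[1] → 14 21 13 5 10 17 9 12 20 16 15
j=2: A[2]=13 ≤ 15 → i=1, swap A[1],A[2] → 14 13 21 5 10 17 9 12 20 16 15
j=3: A[3]=5 ≤ 15 → i=2, swap A[2],A[3] → 14 13 5 21 10 17 9 12 20 16 15
j=4: A[4]=10 ≤ 15 → i=3, swap A[3],A[4] → 14 13 5 10 21 17 9 12 20 16 15
j=5: A[5]=17 > 15 → no swap
j=6: A[6]=9 ≤ 15 → i=4, swap A[4],A[6] → 14 13 5 10 9 17 21 12 20 16 15
j=7: A[7]=12 ≤ 15 → i=5, swap A[5],A[7] → 14 13 5 10 9 12 21 17 20 16 15
j=8: A[8]=20 > 15 → no swap
(after j=8) A = 14 13 5 10 9 12 21 17 20 16 15

14 13 5 10 9 12 21 17 20 16 15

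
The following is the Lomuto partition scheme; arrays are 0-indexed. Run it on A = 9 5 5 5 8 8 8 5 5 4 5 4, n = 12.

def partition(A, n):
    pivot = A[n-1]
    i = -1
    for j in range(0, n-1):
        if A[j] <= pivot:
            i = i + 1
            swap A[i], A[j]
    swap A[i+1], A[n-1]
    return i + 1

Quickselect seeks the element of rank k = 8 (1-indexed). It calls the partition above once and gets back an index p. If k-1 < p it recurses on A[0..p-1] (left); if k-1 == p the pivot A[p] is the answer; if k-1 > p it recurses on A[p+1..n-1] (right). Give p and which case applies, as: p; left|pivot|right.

pivot = A[11] = 4; i = -1
j=0: A[0]=9 > 4 → no swap
j=1: A[1]=5 > 4 → no swap
j=2: A[2]=5 > 4 → no swap
j=3: A[3]=5 > 4 → no swap
j=4: A[4]=8 > 4 → no swap
j=5: A[5]=8 > 4 → no swap
j=6: A[6]=8 > 4 → no swap
j=7: A[7]=5 > 4 → no swap
j=8: A[8]=5 > 4 → no swap
j=9: A[9]=4 ≤ 4 → i=0, swap A[0],A[9] → 4 5 5 5 8 8 8 5 5 9 5 4
j=10: A[10]=5 > 4 → no swap
final swap A[1],A[11] → 4 4 5 5 8 8 8 5 5 9 5 5; return 1
p = 1; k-1 = 7 > 1 ⇒ right

1; right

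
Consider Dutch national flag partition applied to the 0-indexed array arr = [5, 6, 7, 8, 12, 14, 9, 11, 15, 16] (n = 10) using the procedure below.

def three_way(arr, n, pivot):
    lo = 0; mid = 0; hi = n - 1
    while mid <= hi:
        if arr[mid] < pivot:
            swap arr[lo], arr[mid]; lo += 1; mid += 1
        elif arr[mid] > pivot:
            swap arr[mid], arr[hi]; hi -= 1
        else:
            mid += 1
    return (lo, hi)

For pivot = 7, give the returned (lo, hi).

pivot = 7; lo=0, mid=0, hi=9
arr[mid]=5<7: swap arr[0],arr[0]; lo=1,mid=1 → [5, 6, 7, 8, 12, 14, 9, 11, 15, 16]
arr[mid]=6<7: swap arr[1],arr[1]; lo=2,mid=2 → [5, 6, 7, 8, 12, 14, 9, 11, 15, 16]
arr[mid]=7=7: mid=3
arr[mid]=8>7: swap arr[3],arr[9]; hi=8 → [5, 6, 7, 16, 12, 14, 9, 11, 15, 8]
arr[mid]=16>7: swap arr[3],arr[8]; hi=7 → [5, 6, 7, 15, 12, 14, 9, 11, 16, 8]
arr[mid]=15>7: swap arr[3],arr[7]; hi=6 → [5, 6, 7, 11, 12, 14, 9, 15, 16, 8]
arr[mid]=11>7: swap arr[3],arr[6]; hi=5 → [5, 6, 7, 9, 12, 14, 11, 15, 16, 8]
arr[mid]=9>7: swap arr[3],arr[5]; hi=4 → [5, 6, 7, 14, 12, 9, 11, 15, 16, 8]
arr[mid]=14>7: swap arr[3],arr[4]; hi=3 → [5, 6, 7, 12, 14, 9, 11, 15, 16, 8]
arr[mid]=12>7: swap arr[3],arr[3]; hi=2 → [5, 6, 7, 12, 14, 9, 11, 15, 16, 8]
end: lo=2, hi=2; arr = [5, 6, 7, 12, 14, 9, 11, 15, 16, 8]

(2, 2)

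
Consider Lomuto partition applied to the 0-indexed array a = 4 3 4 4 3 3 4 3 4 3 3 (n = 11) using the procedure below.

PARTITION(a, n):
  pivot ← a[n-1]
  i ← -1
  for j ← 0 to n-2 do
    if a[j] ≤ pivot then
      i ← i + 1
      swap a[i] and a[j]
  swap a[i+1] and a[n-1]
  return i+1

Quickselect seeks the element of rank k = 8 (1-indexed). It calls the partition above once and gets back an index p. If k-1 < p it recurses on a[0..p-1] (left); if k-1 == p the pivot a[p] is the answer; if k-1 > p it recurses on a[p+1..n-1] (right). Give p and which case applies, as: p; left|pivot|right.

pivot=3, i=-1
j=0: 4>3, skip
j=1: 3≤3, i=0, swap(0,1) ⇒ 3 4 4 4 3 3 4 3 4 3 3
j=2: 4>3, skip
j=3: 4>3, skip
j=4: 3≤3, i=1, swap(1,4) ⇒ 3 3 4 4 4 3 4 3 4 3 3
j=5: 3≤3, i=2, swap(2,5) ⇒ 3 3 3 4 4 4 4 3 4 3 3
j=6: 4>3, skip
j=7: 3≤3, i=3, swap(3,7) ⇒ 3 3 3 3 4 4 4 4 4 3 3
j=8: 4>3, skip
j=9: 3≤3, i=4, swap(4,9) ⇒ 3 3 3 3 3 4 4 4 4 4 3
swap(5,10) ⇒ 3 3 3 3 3 3 4 4 4 4 4; return 5
p = 5; k-1 = 7 > 5 ⇒ right

5; right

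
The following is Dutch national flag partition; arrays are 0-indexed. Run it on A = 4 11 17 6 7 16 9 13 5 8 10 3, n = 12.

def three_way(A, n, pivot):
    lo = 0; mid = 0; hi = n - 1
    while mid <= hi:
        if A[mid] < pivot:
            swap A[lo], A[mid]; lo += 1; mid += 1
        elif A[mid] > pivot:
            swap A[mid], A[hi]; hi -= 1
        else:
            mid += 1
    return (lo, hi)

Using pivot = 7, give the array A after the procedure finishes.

4 3 5 6 7 9 13 16 8 10 17 11

lo=0 mid=0 hi=11
4<7: swap(0,0), lo=1 mid=1 ⇒ 4 11 17 6 7 16 9 13 5 8 10 3
11>7: swap(1,11), hi=10 ⇒ 4 3 17 6 7 16 9 13 5 8 10 11
3<7: swap(1,1), lo=2 mid=2 ⇒ 4 3 17 6 7 16 9 13 5 8 10 11
17>7: swap(2,10), hi=9 ⇒ 4 3 10 6 7 16 9 13 5 8 17 11
10>7: swap(2,9), hi=8 ⇒ 4 3 8 6 7 16 9 13 5 10 17 11
8>7: swap(2,8), hi=7 ⇒ 4 3 5 6 7 16 9 13 8 10 17 11
5<7: swap(2,2), lo=3 mid=3 ⇒ 4 3 5 6 7 16 9 13 8 10 17 11
6<7: swap(3,3), lo=4 mid=4 ⇒ 4 3 5 6 7 16 9 13 8 10 17 11
7=7: mid=5
16>7: swap(5,7), hi=6 ⇒ 4 3 5 6 7 13 9 16 8 10 17 11
13>7: swap(5,6), hi=5 ⇒ 4 3 5 6 7 9 13 16 8 10 17 11
9>7: swap(5,5), hi=4 ⇒ 4 3 5 6 7 9 13 16 8 10 17 11
done. lo=4 hi=4; A=4 3 5 6 7 9 13 16 8 10 17 11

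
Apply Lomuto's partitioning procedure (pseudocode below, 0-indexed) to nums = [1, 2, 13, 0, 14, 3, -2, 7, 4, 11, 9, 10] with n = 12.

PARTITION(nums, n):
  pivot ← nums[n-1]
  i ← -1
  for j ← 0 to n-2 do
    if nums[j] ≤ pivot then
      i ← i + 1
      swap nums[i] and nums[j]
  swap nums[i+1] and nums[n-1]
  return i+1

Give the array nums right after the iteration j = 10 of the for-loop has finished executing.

pivot = nums[11] = 10; i = -1
j=0: nums[0]=1 ≤ 10 → i=0, swap nums[0],nums[0] (no change) → [1, 2, 13, 0, 14, 3, -2, 7, 4, 11, 9, 10]
j=1: nums[1]=2 ≤ 10 → i=1, swap nums[1],nums[1] (no change) → [1, 2, 13, 0, 14, 3, -2, 7, 4, 11, 9, 10]
j=2: nums[2]=13 > 10 → no swap
j=3: nums[3]=0 ≤ 10 → i=2, swap nums[2],nums[3] → [1, 2, 0, 13, 14, 3, -2, 7, 4, 11, 9, 10]
j=4: nums[4]=14 > 10 → no swap
j=5: nums[5]=3 ≤ 10 → i=3, swap nums[3],nums[5] → [1, 2, 0, 3, 14, 13, -2, 7, 4, 11, 9, 10]
j=6: nums[6]=-2 ≤ 10 → i=4, swap nums[4],nums[6] → [1, 2, 0, 3, -2, 13, 14, 7, 4, 11, 9, 10]
j=7: nums[7]=7 ≤ 10 → i=5, swap nums[5],nums[7] → [1, 2, 0, 3, -2, 7, 14, 13, 4, 11, 9, 10]
j=8: nums[8]=4 ≤ 10 → i=6, swap nums[6],nums[8] → [1, 2, 0, 3, -2, 7, 4, 13, 14, 11, 9, 10]
j=9: nums[9]=11 > 10 → no swap
j=10: nums[10]=9 ≤ 10 → i=7, swap nums[7],nums[10] → [1, 2, 0, 3, -2, 7, 4, 9, 14, 11, 13, 10]
(after j=10) nums = [1, 2, 0, 3, -2, 7, 4, 9, 14, 11, 13, 10]

[1, 2, 0, 3, -2, 7, 4, 9, 14, 11, 13, 10]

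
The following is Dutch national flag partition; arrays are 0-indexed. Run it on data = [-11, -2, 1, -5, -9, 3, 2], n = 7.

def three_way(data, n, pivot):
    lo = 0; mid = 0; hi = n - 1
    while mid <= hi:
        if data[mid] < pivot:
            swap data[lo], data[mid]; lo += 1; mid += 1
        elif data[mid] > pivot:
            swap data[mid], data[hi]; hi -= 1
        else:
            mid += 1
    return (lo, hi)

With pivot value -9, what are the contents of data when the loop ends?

[-11, -9, -5, 1, 3, 2, -2]

pivot = -9; lo=0, mid=0, hi=6
data[mid]=-11<-9: swap data[0],data[0]; lo=1,mid=1 → [-11, -2, 1, -5, -9, 3, 2]
data[mid]=-2>-9: swap data[1],data[6]; hi=5 → [-11, 2, 1, -5, -9, 3, -2]
data[mid]=2>-9: swap data[1],data[5]; hi=4 → [-11, 3, 1, -5, -9, 2, -2]
data[mid]=3>-9: swap data[1],data[4]; hi=3 → [-11, -9, 1, -5, 3, 2, -2]
data[mid]=-9=-9: mid=2
data[mid]=1>-9: swap data[2],data[3]; hi=2 → [-11, -9, -5, 1, 3, 2, -2]
data[mid]=-5>-9: swap data[2],data[2]; hi=1 → [-11, -9, -5, 1, 3, 2, -2]
end: lo=1, hi=1; data = [-11, -9, -5, 1, 3, 2, -2]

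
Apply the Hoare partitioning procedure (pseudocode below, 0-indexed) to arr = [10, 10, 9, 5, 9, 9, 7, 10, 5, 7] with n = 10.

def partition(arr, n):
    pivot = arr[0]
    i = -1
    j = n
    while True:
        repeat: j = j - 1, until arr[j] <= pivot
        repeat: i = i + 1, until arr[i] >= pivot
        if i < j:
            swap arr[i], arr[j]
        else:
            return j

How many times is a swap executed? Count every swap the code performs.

2

pivot=10
j stops at 9 (7), i stops at 0 (10); swap ⇒ [7, 10, 9, 5, 9, 9, 7, 10, 5, 10]
j stops at 8 (5), i stops at 1 (10); swap ⇒ [7, 5, 9, 5, 9, 9, 7, 10, 10, 10]
j stops at 7, i stops at 7; i≥j ⇒ return 7. arr=[7, 5, 9, 5, 9, 9, 7, 10, 10, 10]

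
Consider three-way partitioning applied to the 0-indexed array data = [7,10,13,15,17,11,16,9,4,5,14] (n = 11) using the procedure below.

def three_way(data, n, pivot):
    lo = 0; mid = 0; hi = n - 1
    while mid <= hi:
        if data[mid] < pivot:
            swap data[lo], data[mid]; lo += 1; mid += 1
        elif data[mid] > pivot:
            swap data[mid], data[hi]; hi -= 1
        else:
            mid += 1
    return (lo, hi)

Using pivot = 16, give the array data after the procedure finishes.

lo=0 mid=0 hi=10
7<16: swap(0,0), lo=1 mid=1 ⇒ [7,10,13,15,17,11,16,9,4,5,14]
10<16: swap(1,1), lo=2 mid=2 ⇒ [7,10,13,15,17,11,16,9,4,5,14]
13<16: swap(2,2), lo=3 mid=3 ⇒ [7,10,13,15,17,11,16,9,4,5,14]
15<16: swap(3,3), lo=4 mid=4 ⇒ [7,10,13,15,17,11,16,9,4,5,14]
17>16: swap(4,10), hi=9 ⇒ [7,10,13,15,14,11,16,9,4,5,17]
14<16: swap(4,4), lo=5 mid=5 ⇒ [7,10,13,15,14,11,16,9,4,5,17]
11<16: swap(5,5), lo=6 mid=6 ⇒ [7,10,13,15,14,11,16,9,4,5,17]
16=16: mid=7
9<16: swap(6,7), lo=7 mid=8 ⇒ [7,10,13,15,14,11,9,16,4,5,17]
4<16: swap(7,8), lo=8 mid=9 ⇒ [7,10,13,15,14,11,9,4,16,5,17]
5<16: swap(8,9), lo=9 mid=10 ⇒ [7,10,13,15,14,11,9,4,5,16,17]
done. lo=9 hi=9; data=[7,10,13,15,14,11,9,4,5,16,17]

[7,10,13,15,14,11,9,4,5,16,17]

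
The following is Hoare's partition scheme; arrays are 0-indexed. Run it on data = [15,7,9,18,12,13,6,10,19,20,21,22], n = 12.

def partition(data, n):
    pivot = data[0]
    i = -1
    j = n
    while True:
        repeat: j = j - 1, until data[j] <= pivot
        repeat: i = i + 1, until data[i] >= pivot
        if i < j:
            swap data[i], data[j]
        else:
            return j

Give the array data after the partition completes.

[10,7,9,6,12,13,18,15,19,20,21,22]

pivot=15
j stops at 7 (10), i stops at 0 (15); swap ⇒ [10,7,9,18,12,13,6,15,19,20,21,22]
j stops at 6 (6), i stops at 3 (18); swap ⇒ [10,7,9,6,12,13,18,15,19,20,21,22]
j stops at 5, i stops at 6; i≥j ⇒ return 5. data=[10,7,9,6,12,13,18,15,19,20,21,22]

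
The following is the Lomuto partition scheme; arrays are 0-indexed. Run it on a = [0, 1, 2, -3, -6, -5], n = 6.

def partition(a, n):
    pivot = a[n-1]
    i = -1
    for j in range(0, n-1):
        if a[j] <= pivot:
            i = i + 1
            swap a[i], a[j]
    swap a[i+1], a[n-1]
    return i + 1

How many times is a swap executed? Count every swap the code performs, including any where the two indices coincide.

pivot = a[5] = -5; i = -1
j=0: a[0]=0 > -5 → no swap
j=1: a[1]=1 > -5 → no swap
j=2: a[2]=2 > -5 → no swap
j=3: a[3]=-3 > -5 → no swap
j=4: a[4]=-6 ≤ -5 → i=0, swap a[0],a[4] → [-6, 1, 2, -3, 0, -5]
final swap a[1],a[5] → [-6, -5, 2, -3, 0, 1]; return 1

2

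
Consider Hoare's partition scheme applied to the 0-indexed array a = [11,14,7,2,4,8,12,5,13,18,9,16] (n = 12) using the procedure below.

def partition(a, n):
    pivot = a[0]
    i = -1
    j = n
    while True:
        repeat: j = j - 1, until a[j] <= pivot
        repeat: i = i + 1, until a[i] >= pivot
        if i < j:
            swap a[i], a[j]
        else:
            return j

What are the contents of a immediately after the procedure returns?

pivot = a[0] = 11; i = -1, j = 12
j→10 (a[10]=9≤11), i→0 (a[0]=11≥11); i<j, swap → [9,14,7,2,4,8,12,5,13,18,11,16]
j→7 (a[7]=5≤11), i→1 (a[1]=14≥11); i<j, swap → [9,5,7,2,4,8,12,14,13,18,11,16]
j→5, i→6; i≥j, return j=5. a = [9,5,7,2,4,8,12,14,13,18,11,16]

[9,5,7,2,4,8,12,14,13,18,11,16]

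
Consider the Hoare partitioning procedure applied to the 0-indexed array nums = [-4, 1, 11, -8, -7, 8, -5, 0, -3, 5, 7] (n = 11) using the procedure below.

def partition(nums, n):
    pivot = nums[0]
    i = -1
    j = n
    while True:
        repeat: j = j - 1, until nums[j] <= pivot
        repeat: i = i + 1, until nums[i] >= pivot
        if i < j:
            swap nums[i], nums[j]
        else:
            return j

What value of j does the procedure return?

2

pivot = nums[0] = -4; i = -1, j = 11
j→6 (nums[6]=-5≤-4), i→0 (nums[0]=-4≥-4); i<j, swap → [-5, 1, 11, -8, -7, 8, -4, 0, -3, 5, 7]
j→4 (nums[4]=-7≤-4), i→1 (nums[1]=1≥-4); i<j, swap → [-5, -7, 11, -8, 1, 8, -4, 0, -3, 5, 7]
j→3 (nums[3]=-8≤-4), i→2 (nums[2]=11≥-4); i<j, swap → [-5, -7, -8, 11, 1, 8, -4, 0, -3, 5, 7]
j→2, i→3; i≥j, return j=2. nums = [-5, -7, -8, 11, 1, 8, -4, 0, -3, 5, 7]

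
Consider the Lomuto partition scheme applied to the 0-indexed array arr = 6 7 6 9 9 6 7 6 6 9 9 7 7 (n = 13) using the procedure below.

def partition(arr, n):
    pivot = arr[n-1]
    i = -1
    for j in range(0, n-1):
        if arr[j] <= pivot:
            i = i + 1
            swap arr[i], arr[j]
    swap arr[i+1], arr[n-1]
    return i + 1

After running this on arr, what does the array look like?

6 7 6 6 7 6 6 7 7 9 9 9 9

pivot = arr[12] = 7; i = -1
j=0: arr[0]=6 ≤ 7 → i=0, swap arr[0],arr[0] (no change) → 6 7 6 9 9 6 7 6 6 9 9 7 7
j=1: arr[1]=7 ≤ 7 → i=1, swap arr[1],arr[1] (no change) → 6 7 6 9 9 6 7 6 6 9 9 7 7
j=2: arr[2]=6 ≤ 7 → i=2, swap arr[2],arr[2] (no change) → 6 7 6 9 9 6 7 6 6 9 9 7 7
j=3: arr[3]=9 > 7 → no swap
j=4: arr[4]=9 > 7 → no swap
j=5: arr[5]=6 ≤ 7 → i=3, swap arr[3],arr[5] → 6 7 6 6 9 9 7 6 6 9 9 7 7
j=6: arr[6]=7 ≤ 7 → i=4, swap arr[4],arr[6] → 6 7 6 6 7 9 9 6 6 9 9 7 7
j=7: arr[7]=6 ≤ 7 → i=5, swap arr[5],arr[7] → 6 7 6 6 7 6 9 9 6 9 9 7 7
j=8: arr[8]=6 ≤ 7 → i=6, swap arr[6],arr[8] → 6 7 6 6 7 6 6 9 9 9 9 7 7
j=9: arr[9]=9 > 7 → no swap
j=10: arr[10]=9 > 7 → no swap
j=11: arr[11]=7 ≤ 7 → i=7, swap arr[7],arr[11] → 6 7 6 6 7 6 6 7 9 9 9 9 7
final swap arr[8],arr[12] → 6 7 6 6 7 6 6 7 7 9 9 9 9; return 8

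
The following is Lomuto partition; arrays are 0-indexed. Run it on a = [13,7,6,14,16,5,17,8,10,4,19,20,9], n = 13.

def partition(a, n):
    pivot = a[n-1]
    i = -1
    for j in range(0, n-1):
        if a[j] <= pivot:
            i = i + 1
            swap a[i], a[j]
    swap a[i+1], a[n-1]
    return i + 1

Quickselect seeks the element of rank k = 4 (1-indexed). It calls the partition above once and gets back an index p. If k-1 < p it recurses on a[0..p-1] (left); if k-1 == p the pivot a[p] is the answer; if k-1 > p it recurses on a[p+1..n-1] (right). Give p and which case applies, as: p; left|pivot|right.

5; left

pivot = a[12] = 9; i = -1
j=0: a[0]=13 > 9 → no swap
j=1: a[1]=7 ≤ 9 → i=0, swap a[0],a[1] → [7,13,6,14,16,5,17,8,10,4,19,20,9]
j=2: a[2]=6 ≤ 9 → i=1, swap a[1],a[2] → [7,6,13,14,16,5,17,8,10,4,19,20,9]
j=3: a[3]=14 > 9 → no swap
j=4: a[4]=16 > 9 → no swap
j=5: a[5]=5 ≤ 9 → i=2, swap a[2],a[5] → [7,6,5,14,16,13,17,8,10,4,19,20,9]
j=6: a[6]=17 > 9 → no swap
j=7: a[7]=8 ≤ 9 → i=3, swap a[3],a[7] → [7,6,5,8,16,13,17,14,10,4,19,20,9]
j=8: a[8]=10 > 9 → no swap
j=9: a[9]=4 ≤ 9 → i=4, swap a[4],a[9] → [7,6,5,8,4,13,17,14,10,16,19,20,9]
j=10: a[10]=19 > 9 → no swap
j=11: a[11]=20 > 9 → no swap
final swap a[5],a[12] → [7,6,5,8,4,9,17,14,10,16,19,20,13]; return 5
p = 5; k-1 = 3 < 5 ⇒ left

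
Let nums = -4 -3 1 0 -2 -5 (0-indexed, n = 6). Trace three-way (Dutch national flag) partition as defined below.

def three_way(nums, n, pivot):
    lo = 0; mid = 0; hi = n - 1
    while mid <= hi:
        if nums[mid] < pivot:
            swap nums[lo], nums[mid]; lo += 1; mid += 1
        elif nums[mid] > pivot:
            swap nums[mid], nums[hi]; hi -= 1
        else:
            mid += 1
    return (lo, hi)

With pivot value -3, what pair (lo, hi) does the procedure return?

(2, 2)

lo=0 mid=0 hi=5
-4<-3: swap(0,0), lo=1 mid=1 ⇒ -4 -3 1 0 -2 -5
-3=-3: mid=2
1>-3: swap(2,5), hi=4 ⇒ -4 -3 -5 0 -2 1
-5<-3: swap(1,2), lo=2 mid=3 ⇒ -4 -5 -3 0 -2 1
0>-3: swap(3,4), hi=3 ⇒ -4 -5 -3 -2 0 1
-2>-3: swap(3,3), hi=2 ⇒ -4 -5 -3 -2 0 1
done. lo=2 hi=2; nums=-4 -5 -3 -2 0 1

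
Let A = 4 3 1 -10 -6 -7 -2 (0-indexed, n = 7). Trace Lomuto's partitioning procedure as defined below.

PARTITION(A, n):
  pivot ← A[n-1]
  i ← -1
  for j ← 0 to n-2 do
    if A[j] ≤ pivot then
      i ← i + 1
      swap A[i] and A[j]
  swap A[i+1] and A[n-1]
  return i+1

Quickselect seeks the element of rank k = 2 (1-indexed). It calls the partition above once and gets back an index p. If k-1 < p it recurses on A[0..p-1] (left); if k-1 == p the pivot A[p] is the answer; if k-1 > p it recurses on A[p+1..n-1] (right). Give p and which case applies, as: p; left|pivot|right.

3; left

pivot=-2, i=-1
j=0: 4>-2, skip
j=1: 3>-2, skip
j=2: 1>-2, skip
j=3: -10≤-2, i=0, swap(0,3) ⇒ -10 3 1 4 -6 -7 -2
j=4: -6≤-2, i=1, swap(1,4) ⇒ -10 -6 1 4 3 -7 -2
j=5: -7≤-2, i=2, swap(2,5) ⇒ -10 -6 -7 4 3 1 -2
swap(3,6) ⇒ -10 -6 -7 -2 3 1 4; return 3
p = 3; k-1 = 1 < 3 ⇒ left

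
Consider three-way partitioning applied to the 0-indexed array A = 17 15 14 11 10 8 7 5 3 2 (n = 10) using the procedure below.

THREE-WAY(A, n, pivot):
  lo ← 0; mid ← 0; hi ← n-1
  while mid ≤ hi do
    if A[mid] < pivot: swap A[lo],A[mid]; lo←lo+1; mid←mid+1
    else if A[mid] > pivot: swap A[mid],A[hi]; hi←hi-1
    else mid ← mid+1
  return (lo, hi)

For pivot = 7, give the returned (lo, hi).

(3, 3)

pivot = 7; lo=0, mid=0, hi=9
A[mid]=17>7: swap A[0],A[9]; hi=8 → 2 15 14 11 10 8 7 5 3 17
A[mid]=2<7: swap A[0],A[0]; lo=1,mid=1 → 2 15 14 11 10 8 7 5 3 17
A[mid]=15>7: swap A[1],A[8]; hi=7 → 2 3 14 11 10 8 7 5 15 17
A[mid]=3<7: swap A[1],A[1]; lo=2,mid=2 → 2 3 14 11 10 8 7 5 15 17
A[mid]=14>7: swap A[2],A[7]; hi=6 → 2 3 5 11 10 8 7 14 15 17
A[mid]=5<7: swap A[2],A[2]; lo=3,mid=3 → 2 3 5 11 10 8 7 14 15 17
A[mid]=11>7: swap A[3],A[6]; hi=5 → 2 3 5 7 10 8 11 14 15 17
A[mid]=7=7: mid=4
A[mid]=10>7: swap A[4],A[5]; hi=4 → 2 3 5 7 8 10 11 14 15 17
A[mid]=8>7: swap A[4],A[4]; hi=3 → 2 3 5 7 8 10 11 14 15 17
end: lo=3, hi=3; A = 2 3 5 7 8 10 11 14 15 17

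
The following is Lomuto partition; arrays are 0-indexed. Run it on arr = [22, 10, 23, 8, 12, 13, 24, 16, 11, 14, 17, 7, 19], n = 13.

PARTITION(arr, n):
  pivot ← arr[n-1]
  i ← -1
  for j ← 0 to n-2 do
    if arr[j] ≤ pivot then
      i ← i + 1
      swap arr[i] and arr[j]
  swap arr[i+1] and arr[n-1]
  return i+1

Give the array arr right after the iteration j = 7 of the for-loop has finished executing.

[10, 8, 12, 13, 16, 22, 24, 23, 11, 14, 17, 7, 19]

pivot=19, i=-1
j=0: 22>19, skip
j=1: 10≤19, i=0, swap(0,1) ⇒ [10, 22, 23, 8, 12, 13, 24, 16, 11, 14, 17, 7, 19]
j=2: 23>19, skip
j=3: 8≤19, i=1, swap(1,3) ⇒ [10, 8, 23, 22, 12, 13, 24, 16, 11, 14, 17, 7, 19]
j=4: 12≤19, i=2, swap(2,4) ⇒ [10, 8, 12, 22, 23, 13, 24, 16, 11, 14, 17, 7, 19]
j=5: 13≤19, i=3, swap(3,5) ⇒ [10, 8, 12, 13, 23, 22, 24, 16, 11, 14, 17, 7, 19]
j=6: 24>19, skip
j=7: 16≤19, i=4, swap(4,7) ⇒ [10, 8, 12, 13, 16, 22, 24, 23, 11, 14, 17, 7, 19]
(after j=7) arr = [10, 8, 12, 13, 16, 22, 24, 23, 11, 14, 17, 7, 19]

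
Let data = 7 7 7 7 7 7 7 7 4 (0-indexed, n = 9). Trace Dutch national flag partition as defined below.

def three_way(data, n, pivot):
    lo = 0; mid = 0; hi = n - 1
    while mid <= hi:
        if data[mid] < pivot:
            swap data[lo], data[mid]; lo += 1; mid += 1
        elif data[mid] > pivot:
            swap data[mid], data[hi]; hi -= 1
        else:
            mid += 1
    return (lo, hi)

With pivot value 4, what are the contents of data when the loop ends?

pivot = 4; lo=0, mid=0, hi=8
data[mid]=7>4: swap data[0],data[8]; hi=7 → 4 7 7 7 7 7 7 7 7
data[mid]=4=4: mid=1
data[mid]=7>4: swap data[1],data[7]; hi=6 → 4 7 7 7 7 7 7 7 7
data[mid]=7>4: swap data[1],data[6]; hi=5 → 4 7 7 7 7 7 7 7 7
data[mid]=7>4: swap data[1],data[5]; hi=4 → 4 7 7 7 7 7 7 7 7
data[mid]=7>4: swap data[1],data[4]; hi=3 → 4 7 7 7 7 7 7 7 7
data[mid]=7>4: swap data[1],data[3]; hi=2 → 4 7 7 7 7 7 7 7 7
data[mid]=7>4: swap data[1],data[2]; hi=1 → 4 7 7 7 7 7 7 7 7
data[mid]=7>4: swap data[1],data[1]; hi=0 → 4 7 7 7 7 7 7 7 7
end: lo=0, hi=0; data = 4 7 7 7 7 7 7 7 7

4 7 7 7 7 7 7 7 7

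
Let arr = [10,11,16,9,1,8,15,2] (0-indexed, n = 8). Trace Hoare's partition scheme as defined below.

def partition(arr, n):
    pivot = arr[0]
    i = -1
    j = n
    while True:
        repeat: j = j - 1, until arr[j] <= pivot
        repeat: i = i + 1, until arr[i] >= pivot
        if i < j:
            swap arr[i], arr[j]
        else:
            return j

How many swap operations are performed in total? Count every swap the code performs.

3

pivot = arr[0] = 10; i = -1, j = 8
j→7 (arr[7]=2≤10), i→0 (arr[0]=10≥10); i<j, swap → [2,11,16,9,1,8,15,10]
j→5 (arr[5]=8≤10), i→1 (arr[1]=11≥10); i<j, swap → [2,8,16,9,1,11,15,10]
j→4 (arr[4]=1≤10), i→2 (arr[2]=16≥10); i<j, swap → [2,8,1,9,16,11,15,10]
j→3, i→4; i≥j, return j=3. arr = [2,8,1,9,16,11,15,10]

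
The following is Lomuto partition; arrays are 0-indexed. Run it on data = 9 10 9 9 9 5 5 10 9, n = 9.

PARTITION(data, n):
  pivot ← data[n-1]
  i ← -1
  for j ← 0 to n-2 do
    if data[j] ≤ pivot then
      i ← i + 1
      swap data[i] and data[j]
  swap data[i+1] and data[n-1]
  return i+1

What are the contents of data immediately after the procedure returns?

9 9 9 9 5 5 9 10 10

pivot = data[8] = 9; i = -1
j=0: data[0]=9 ≤ 9 → i=0, swap data[0],data[0] (no change) → 9 10 9 9 9 5 5 10 9
j=1: data[1]=10 > 9 → no swap
j=2: data[2]=9 ≤ 9 → i=1, swap data[1],data[2] → 9 9 10 9 9 5 5 10 9
j=3: data[3]=9 ≤ 9 → i=2, swap data[2],data[3] → 9 9 9 10 9 5 5 10 9
j=4: data[4]=9 ≤ 9 → i=3, swap data[3],data[4] → 9 9 9 9 10 5 5 10 9
j=5: data[5]=5 ≤ 9 → i=4, swap data[4],data[5] → 9 9 9 9 5 10 5 10 9
j=6: data[6]=5 ≤ 9 → i=5, swap data[5],data[6] → 9 9 9 9 5 5 10 10 9
j=7: data[7]=10 > 9 → no swap
final swap data[6],data[8] → 9 9 9 9 5 5 9 10 10; return 6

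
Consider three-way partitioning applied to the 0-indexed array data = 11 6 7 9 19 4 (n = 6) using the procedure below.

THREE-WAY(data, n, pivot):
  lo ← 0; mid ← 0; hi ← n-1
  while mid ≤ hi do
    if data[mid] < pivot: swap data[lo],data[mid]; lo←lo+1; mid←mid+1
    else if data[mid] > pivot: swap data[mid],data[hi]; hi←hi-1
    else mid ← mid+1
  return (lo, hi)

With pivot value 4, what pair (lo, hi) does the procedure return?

lo=0 mid=0 hi=5
11>4: swap(0,5), hi=4 ⇒ 4 6 7 9 19 11
4=4: mid=1
6>4: swap(1,4), hi=3 ⇒ 4 19 7 9 6 11
19>4: swap(1,3), hi=2 ⇒ 4 9 7 19 6 11
9>4: swap(1,2), hi=1 ⇒ 4 7 9 19 6 11
7>4: swap(1,1), hi=0 ⇒ 4 7 9 19 6 11
done. lo=0 hi=0; data=4 7 9 19 6 11

(0, 0)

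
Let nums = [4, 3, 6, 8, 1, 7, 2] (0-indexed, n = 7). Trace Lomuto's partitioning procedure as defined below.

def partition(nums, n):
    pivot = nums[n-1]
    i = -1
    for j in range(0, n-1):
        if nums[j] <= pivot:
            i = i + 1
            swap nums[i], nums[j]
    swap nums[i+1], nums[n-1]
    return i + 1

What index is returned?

1

pivot=2, i=-1
j=0: 4>2, skip
j=1: 3>2, skip
j=2: 6>2, skip
j=3: 8>2, skip
j=4: 1≤2, i=0, swap(0,4) ⇒ [1, 3, 6, 8, 4, 7, 2]
j=5: 7>2, skip
swap(1,6) ⇒ [1, 2, 6, 8, 4, 7, 3]; return 1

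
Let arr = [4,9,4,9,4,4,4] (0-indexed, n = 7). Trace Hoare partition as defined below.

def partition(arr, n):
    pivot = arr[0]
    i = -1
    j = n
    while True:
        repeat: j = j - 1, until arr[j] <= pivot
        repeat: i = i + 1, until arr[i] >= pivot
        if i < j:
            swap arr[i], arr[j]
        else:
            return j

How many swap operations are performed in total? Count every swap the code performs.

pivot=4
j stops at 6 (4), i stops at 0 (4); swap ⇒ [4,9,4,9,4,4,4]
j stops at 5 (4), i stops at 1 (9); swap ⇒ [4,4,4,9,4,9,4]
j stops at 4 (4), i stops at 2 (4); swap ⇒ [4,4,4,9,4,9,4]
j stops at 2, i stops at 3; i≥j ⇒ return 2. arr=[4,4,4,9,4,9,4]

3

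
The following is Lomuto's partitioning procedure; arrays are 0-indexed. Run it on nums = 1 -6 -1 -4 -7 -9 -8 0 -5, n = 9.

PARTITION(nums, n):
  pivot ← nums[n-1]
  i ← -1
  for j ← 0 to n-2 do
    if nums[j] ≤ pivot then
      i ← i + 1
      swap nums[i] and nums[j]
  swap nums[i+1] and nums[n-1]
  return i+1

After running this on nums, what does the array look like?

-6 -7 -9 -8 -5 -1 -4 0 1

pivot=-5, i=-1
j=0: 1>-5, skip
j=1: -6≤-5, i=0, swap(0,1) ⇒ -6 1 -1 -4 -7 -9 -8 0 -5
j=2: -1>-5, skip
j=3: -4>-5, skip
j=4: -7≤-5, i=1, swap(1,4) ⇒ -6 -7 -1 -4 1 -9 -8 0 -5
j=5: -9≤-5, i=2, swap(2,5) ⇒ -6 -7 -9 -4 1 -1 -8 0 -5
j=6: -8≤-5, i=3, swap(3,6) ⇒ -6 -7 -9 -8 1 -1 -4 0 -5
j=7: 0>-5, skip
swap(4,8) ⇒ -6 -7 -9 -8 -5 -1 -4 0 1; return 4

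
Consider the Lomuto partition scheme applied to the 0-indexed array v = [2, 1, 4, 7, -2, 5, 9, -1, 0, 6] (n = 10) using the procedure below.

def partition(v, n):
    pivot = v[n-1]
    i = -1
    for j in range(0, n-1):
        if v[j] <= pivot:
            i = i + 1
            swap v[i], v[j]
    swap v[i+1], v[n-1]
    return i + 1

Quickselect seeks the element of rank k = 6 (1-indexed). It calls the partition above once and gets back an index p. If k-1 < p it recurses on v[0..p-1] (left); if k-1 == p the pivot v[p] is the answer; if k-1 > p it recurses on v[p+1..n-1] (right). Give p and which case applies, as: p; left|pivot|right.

7; left

pivot = v[9] = 6; i = -1
j=0: v[0]=2 ≤ 6 → i=0, swap v[0],v[0] (no change) → [2, 1, 4, 7, -2, 5, 9, -1, 0, 6]
j=1: v[1]=1 ≤ 6 → i=1, swap v[1],v[1] (no change) → [2, 1, 4, 7, -2, 5, 9, -1, 0, 6]
j=2: v[2]=4 ≤ 6 → i=2, swap v[2],v[2] (no change) → [2, 1, 4, 7, -2, 5, 9, -1, 0, 6]
j=3: v[3]=7 > 6 → no swap
j=4: v[4]=-2 ≤ 6 → i=3, swap v[3],v[4] → [2, 1, 4, -2, 7, 5, 9, -1, 0, 6]
j=5: v[5]=5 ≤ 6 → i=4, swap v[4],v[5] → [2, 1, 4, -2, 5, 7, 9, -1, 0, 6]
j=6: v[6]=9 > 6 → no swap
j=7: v[7]=-1 ≤ 6 → i=5, swap v[5],v[7] → [2, 1, 4, -2, 5, -1, 9, 7, 0, 6]
j=8: v[8]=0 ≤ 6 → i=6, swap v[6],v[8] → [2, 1, 4, -2, 5, -1, 0, 7, 9, 6]
final swap v[7],v[9] → [2, 1, 4, -2, 5, -1, 0, 6, 9, 7]; return 7
p = 7; k-1 = 5 < 7 ⇒ left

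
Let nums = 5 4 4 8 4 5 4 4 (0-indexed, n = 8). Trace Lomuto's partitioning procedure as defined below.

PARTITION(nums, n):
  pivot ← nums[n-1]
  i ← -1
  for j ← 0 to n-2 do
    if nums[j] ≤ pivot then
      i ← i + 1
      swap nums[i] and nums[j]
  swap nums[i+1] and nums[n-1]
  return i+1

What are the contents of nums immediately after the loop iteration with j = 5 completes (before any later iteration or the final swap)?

pivot = nums[7] = 4; i = -1
j=0: nums[0]=5 > 4 → no swap
j=1: nums[1]=4 ≤ 4 → i=0, swap nums[0],nums[1] → 4 5 4 8 4 5 4 4
j=2: nums[2]=4 ≤ 4 → i=1, swap nums[1],nums[2] → 4 4 5 8 4 5 4 4
j=3: nums[3]=8 > 4 → no swap
j=4: nums[4]=4 ≤ 4 → i=2, swap nums[2],nums[4] → 4 4 4 8 5 5 4 4
j=5: nums[5]=5 > 4 → no swap
(after j=5) nums = 4 4 4 8 5 5 4 4

4 4 4 8 5 5 4 4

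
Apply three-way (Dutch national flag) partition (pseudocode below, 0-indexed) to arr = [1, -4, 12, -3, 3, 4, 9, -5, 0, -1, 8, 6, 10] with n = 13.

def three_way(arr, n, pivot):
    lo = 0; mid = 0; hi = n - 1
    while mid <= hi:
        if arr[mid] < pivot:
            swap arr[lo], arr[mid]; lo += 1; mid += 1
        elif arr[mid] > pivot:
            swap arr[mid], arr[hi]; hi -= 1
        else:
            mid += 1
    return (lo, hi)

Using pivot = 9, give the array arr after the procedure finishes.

[1, -4, 6, -3, 3, 4, -5, 0, -1, 8, 9, 10, 12]

lo=0 mid=0 hi=12
1<9: swap(0,0), lo=1 mid=1 ⇒ [1, -4, 12, -3, 3, 4, 9, -5, 0, -1, 8, 6, 10]
-4<9: swap(1,1), lo=2 mid=2 ⇒ [1, -4, 12, -3, 3, 4, 9, -5, 0, -1, 8, 6, 10]
12>9: swap(2,12), hi=11 ⇒ [1, -4, 10, -3, 3, 4, 9, -5, 0, -1, 8, 6, 12]
10>9: swap(2,11), hi=10 ⇒ [1, -4, 6, -3, 3, 4, 9, -5, 0, -1, 8, 10, 12]
6<9: swap(2,2), lo=3 mid=3 ⇒ [1, -4, 6, -3, 3, 4, 9, -5, 0, -1, 8, 10, 12]
-3<9: swap(3,3), lo=4 mid=4 ⇒ [1, -4, 6, -3, 3, 4, 9, -5, 0, -1, 8, 10, 12]
3<9: swap(4,4), lo=5 mid=5 ⇒ [1, -4, 6, -3, 3, 4, 9, -5, 0, -1, 8, 10, 12]
4<9: swap(5,5), lo=6 mid=6 ⇒ [1, -4, 6, -3, 3, 4, 9, -5, 0, -1, 8, 10, 12]
9=9: mid=7
-5<9: swap(6,7), lo=7 mid=8 ⇒ [1, -4, 6, -3, 3, 4, -5, 9, 0, -1, 8, 10, 12]
0<9: swap(7,8), lo=8 mid=9 ⇒ [1, -4, 6, -3, 3, 4, -5, 0, 9, -1, 8, 10, 12]
-1<9: swap(8,9), lo=9 mid=10 ⇒ [1, -4, 6, -3, 3, 4, -5, 0, -1, 9, 8, 10, 12]
8<9: swap(9,10), lo=10 mid=11 ⇒ [1, -4, 6, -3, 3, 4, -5, 0, -1, 8, 9, 10, 12]
done. lo=10 hi=10; arr=[1, -4, 6, -3, 3, 4, -5, 0, -1, 8, 9, 10, 12]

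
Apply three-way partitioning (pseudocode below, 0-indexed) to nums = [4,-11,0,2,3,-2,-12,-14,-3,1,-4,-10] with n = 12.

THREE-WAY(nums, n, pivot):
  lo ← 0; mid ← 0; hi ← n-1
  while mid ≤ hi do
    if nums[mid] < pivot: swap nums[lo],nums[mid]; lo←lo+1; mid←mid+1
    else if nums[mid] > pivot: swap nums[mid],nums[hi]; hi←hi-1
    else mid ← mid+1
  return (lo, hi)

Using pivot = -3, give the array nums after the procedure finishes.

pivot = -3; lo=0, mid=0, hi=11
nums[mid]=4>-3: swap nums[0],nums[11]; hi=10 → [-10,-11,0,2,3,-2,-12,-14,-3,1,-4,4]
nums[mid]=-10<-3: swap nums[0],nums[0]; lo=1,mid=1 → [-10,-11,0,2,3,-2,-12,-14,-3,1,-4,4]
nums[mid]=-11<-3: swap nums[1],nums[1]; lo=2,mid=2 → [-10,-11,0,2,3,-2,-12,-14,-3,1,-4,4]
nums[mid]=0>-3: swap nums[2],nums[10]; hi=9 → [-10,-11,-4,2,3,-2,-12,-14,-3,1,0,4]
nums[mid]=-4<-3: swap nums[2],nums[2]; lo=3,mid=3 → [-10,-11,-4,2,3,-2,-12,-14,-3,1,0,4]
nums[mid]=2>-3: swap nums[3],nums[9]; hi=8 → [-10,-11,-4,1,3,-2,-12,-14,-3,2,0,4]
nums[mid]=1>-3: swap nums[3],nums[8]; hi=7 → [-10,-11,-4,-3,3,-2,-12,-14,1,2,0,4]
nums[mid]=-3=-3: mid=4
nums[mid]=3>-3: swap nums[4],nums[7]; hi=6 → [-10,-11,-4,-3,-14,-2,-12,3,1,2,0,4]
nums[mid]=-14<-3: swap nums[3],nums[4]; lo=4,mid=5 → [-10,-11,-4,-14,-3,-2,-12,3,1,2,0,4]
nums[mid]=-2>-3: swap nums[5],nums[6]; hi=5 → [-10,-11,-4,-14,-3,-12,-2,3,1,2,0,4]
nums[mid]=-12<-3: swap nums[4],nums[5]; lo=5,mid=6 → [-10,-11,-4,-14,-12,-3,-2,3,1,2,0,4]
end: lo=5, hi=5; nums = [-10,-11,-4,-14,-12,-3,-2,3,1,2,0,4]

[-10,-11,-4,-14,-12,-3,-2,3,1,2,0,4]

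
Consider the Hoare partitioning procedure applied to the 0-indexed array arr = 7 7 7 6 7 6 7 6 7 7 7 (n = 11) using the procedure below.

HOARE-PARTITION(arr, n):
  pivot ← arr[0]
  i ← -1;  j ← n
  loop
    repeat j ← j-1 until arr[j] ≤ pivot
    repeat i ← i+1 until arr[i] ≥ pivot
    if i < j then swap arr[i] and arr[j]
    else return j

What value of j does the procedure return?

pivot=7
j stops at 10 (7), i stops at 0 (7); swap ⇒ 7 7 7 6 7 6 7 6 7 7 7
j stops at 9 (7), i stops at 1 (7); swap ⇒ 7 7 7 6 7 6 7 6 7 7 7
j stops at 8 (7), i stops at 2 (7); swap ⇒ 7 7 7 6 7 6 7 6 7 7 7
j stops at 7 (6), i stops at 4 (7); swap ⇒ 7 7 7 6 6 6 7 7 7 7 7
j stops at 6, i stops at 6; i≥j ⇒ return 6. arr=7 7 7 6 6 6 7 7 7 7 7

6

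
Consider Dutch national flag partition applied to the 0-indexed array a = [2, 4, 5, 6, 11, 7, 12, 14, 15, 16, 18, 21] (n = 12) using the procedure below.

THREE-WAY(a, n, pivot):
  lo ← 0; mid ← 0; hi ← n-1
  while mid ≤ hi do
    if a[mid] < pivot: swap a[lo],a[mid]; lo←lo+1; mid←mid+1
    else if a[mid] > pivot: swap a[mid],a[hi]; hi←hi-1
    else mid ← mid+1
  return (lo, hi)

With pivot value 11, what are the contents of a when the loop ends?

pivot = 11; lo=0, mid=0, hi=11
a[mid]=2<11: swap a[0],a[0]; lo=1,mid=1 → [2, 4, 5, 6, 11, 7, 12, 14, 15, 16, 18, 21]
a[mid]=4<11: swap a[1],a[1]; lo=2,mid=2 → [2, 4, 5, 6, 11, 7, 12, 14, 15, 16, 18, 21]
a[mid]=5<11: swap a[2],a[2]; lo=3,mid=3 → [2, 4, 5, 6, 11, 7, 12, 14, 15, 16, 18, 21]
a[mid]=6<11: swap a[3],a[3]; lo=4,mid=4 → [2, 4, 5, 6, 11, 7, 12, 14, 15, 16, 18, 21]
a[mid]=11=11: mid=5
a[mid]=7<11: swap a[4],a[5]; lo=5,mid=6 → [2, 4, 5, 6, 7, 11, 12, 14, 15, 16, 18, 21]
a[mid]=12>11: swap a[6],a[11]; hi=10 → [2, 4, 5, 6, 7, 11, 21, 14, 15, 16, 18, 12]
a[mid]=21>11: swap a[6],a[10]; hi=9 → [2, 4, 5, 6, 7, 11, 18, 14, 15, 16, 21, 12]
a[mid]=18>11: swap a[6],a[9]; hi=8 → [2, 4, 5, 6, 7, 11, 16, 14, 15, 18, 21, 12]
a[mid]=16>11: swap a[6],a[8]; hi=7 → [2, 4, 5, 6, 7, 11, 15, 14, 16, 18, 21, 12]
a[mid]=15>11: swap a[6],a[7]; hi=6 → [2, 4, 5, 6, 7, 11, 14, 15, 16, 18, 21, 12]
a[mid]=14>11: swap a[6],a[6]; hi=5 → [2, 4, 5, 6, 7, 11, 14, 15, 16, 18, 21, 12]
end: lo=5, hi=5; a = [2, 4, 5, 6, 7, 11, 14, 15, 16, 18, 21, 12]

[2, 4, 5, 6, 7, 11, 14, 15, 16, 18, 21, 12]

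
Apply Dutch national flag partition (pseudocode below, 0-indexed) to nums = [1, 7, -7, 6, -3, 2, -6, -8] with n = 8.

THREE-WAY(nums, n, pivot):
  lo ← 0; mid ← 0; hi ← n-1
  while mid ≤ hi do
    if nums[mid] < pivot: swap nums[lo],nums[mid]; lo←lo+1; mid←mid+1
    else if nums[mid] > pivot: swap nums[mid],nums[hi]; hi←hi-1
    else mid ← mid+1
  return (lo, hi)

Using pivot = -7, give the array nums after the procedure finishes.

[-8, -7, 6, -3, 2, -6, 7, 1]

lo=0 mid=0 hi=7
1>-7: swap(0,7), hi=6 ⇒ [-8, 7, -7, 6, -3, 2, -6, 1]
-8<-7: swap(0,0), lo=1 mid=1 ⇒ [-8, 7, -7, 6, -3, 2, -6, 1]
7>-7: swap(1,6), hi=5 ⇒ [-8, -6, -7, 6, -3, 2, 7, 1]
-6>-7: swap(1,5), hi=4 ⇒ [-8, 2, -7, 6, -3, -6, 7, 1]
2>-7: swap(1,4), hi=3 ⇒ [-8, -3, -7, 6, 2, -6, 7, 1]
-3>-7: swap(1,3), hi=2 ⇒ [-8, 6, -7, -3, 2, -6, 7, 1]
6>-7: swap(1,2), hi=1 ⇒ [-8, -7, 6, -3, 2, -6, 7, 1]
-7=-7: mid=2
done. lo=1 hi=1; nums=[-8, -7, 6, -3, 2, -6, 7, 1]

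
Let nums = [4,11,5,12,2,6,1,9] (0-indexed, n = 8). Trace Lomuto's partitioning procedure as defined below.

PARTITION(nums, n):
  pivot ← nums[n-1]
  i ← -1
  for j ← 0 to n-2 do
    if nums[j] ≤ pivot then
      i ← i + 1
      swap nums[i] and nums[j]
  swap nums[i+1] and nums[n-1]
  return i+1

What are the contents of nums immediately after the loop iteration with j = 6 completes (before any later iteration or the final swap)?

[4,5,2,6,1,12,11,9]

pivot = nums[7] = 9; i = -1
j=0: nums[0]=4 ≤ 9 → i=0, swap nums[0],nums[0] (no change) → [4,11,5,12,2,6,1,9]
j=1: nums[1]=11 > 9 → no swap
j=2: nums[2]=5 ≤ 9 → i=1, swap nums[1],nums[2] → [4,5,11,12,2,6,1,9]
j=3: nums[3]=12 > 9 → no swap
j=4: nums[4]=2 ≤ 9 → i=2, swap nums[2],nums[4] → [4,5,2,12,11,6,1,9]
j=5: nums[5]=6 ≤ 9 → i=3, swap nums[3],nums[5] → [4,5,2,6,11,12,1,9]
j=6: nums[6]=1 ≤ 9 → i=4, swap nums[4],nums[6] → [4,5,2,6,1,12,11,9]
(after j=6) nums = [4,5,2,6,1,12,11,9]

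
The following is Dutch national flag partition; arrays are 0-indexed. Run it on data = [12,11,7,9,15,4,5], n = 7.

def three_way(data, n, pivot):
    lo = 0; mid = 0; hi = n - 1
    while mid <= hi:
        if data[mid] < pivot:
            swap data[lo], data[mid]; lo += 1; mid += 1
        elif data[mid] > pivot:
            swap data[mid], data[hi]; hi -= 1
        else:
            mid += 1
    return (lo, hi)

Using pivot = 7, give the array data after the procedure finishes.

pivot = 7; lo=0, mid=0, hi=6
data[mid]=12>7: swap data[0],data[6]; hi=5 → [5,11,7,9,15,4,12]
data[mid]=5<7: swap data[0],data[0]; lo=1,mid=1 → [5,11,7,9,15,4,12]
data[mid]=11>7: swap data[1],data[5]; hi=4 → [5,4,7,9,15,11,12]
data[mid]=4<7: swap data[1],data[1]; lo=2,mid=2 → [5,4,7,9,15,11,12]
data[mid]=7=7: mid=3
data[mid]=9>7: swap data[3],data[4]; hi=3 → [5,4,7,15,9,11,12]
data[mid]=15>7: swap data[3],data[3]; hi=2 → [5,4,7,15,9,11,12]
end: lo=2, hi=2; data = [5,4,7,15,9,11,12]

[5,4,7,15,9,11,12]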